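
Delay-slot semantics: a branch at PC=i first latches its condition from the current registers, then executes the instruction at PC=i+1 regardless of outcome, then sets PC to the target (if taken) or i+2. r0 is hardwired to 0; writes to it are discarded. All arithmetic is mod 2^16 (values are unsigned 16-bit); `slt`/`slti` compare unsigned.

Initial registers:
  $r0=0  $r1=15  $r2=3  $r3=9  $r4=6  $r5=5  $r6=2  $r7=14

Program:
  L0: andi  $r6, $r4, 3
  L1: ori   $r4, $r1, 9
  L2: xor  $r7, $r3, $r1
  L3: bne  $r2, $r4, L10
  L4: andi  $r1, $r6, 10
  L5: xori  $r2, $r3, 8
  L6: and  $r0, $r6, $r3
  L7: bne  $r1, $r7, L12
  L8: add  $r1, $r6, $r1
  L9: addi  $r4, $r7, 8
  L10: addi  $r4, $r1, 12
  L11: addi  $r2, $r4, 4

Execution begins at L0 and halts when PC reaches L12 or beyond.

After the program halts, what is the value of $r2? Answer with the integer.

PC=0  andi  $r6, $r4, 3      | $r0=0 $r1=15 $r2=3 $r3=9 $r4=6 $r5=5 $r6=2 $r7=14
PC=1  ori   $r4, $r1, 9      | $r0=0 $r1=15 $r2=3 $r3=9 $r4=15 $r5=5 $r6=2 $r7=14
PC=2  xor  $r7, $r3, $r1     | $r0=0 $r1=15 $r2=3 $r3=9 $r4=15 $r5=5 $r6=2 $r7=6
PC=3  bne  $r2, $r4, L10     | $r0=0 $r1=15 $r2=3 $r3=9 $r4=15 $r5=5 $r6=2 $r7=6  [TAKEN]
PC=4  andi  $r1, $r6, 10     | $r0=0 $r1=2 $r2=3 $r3=9 $r4=15 $r5=5 $r6=2 $r7=6
PC=10 addi  $r4, $r1, 12     | $r0=0 $r1=2 $r2=3 $r3=9 $r4=14 $r5=5 $r6=2 $r7=6
PC=11 addi  $r2, $r4, 4      | $r0=0 $r1=2 $r2=18 $r3=9 $r4=14 $r5=5 $r6=2 $r7=6

18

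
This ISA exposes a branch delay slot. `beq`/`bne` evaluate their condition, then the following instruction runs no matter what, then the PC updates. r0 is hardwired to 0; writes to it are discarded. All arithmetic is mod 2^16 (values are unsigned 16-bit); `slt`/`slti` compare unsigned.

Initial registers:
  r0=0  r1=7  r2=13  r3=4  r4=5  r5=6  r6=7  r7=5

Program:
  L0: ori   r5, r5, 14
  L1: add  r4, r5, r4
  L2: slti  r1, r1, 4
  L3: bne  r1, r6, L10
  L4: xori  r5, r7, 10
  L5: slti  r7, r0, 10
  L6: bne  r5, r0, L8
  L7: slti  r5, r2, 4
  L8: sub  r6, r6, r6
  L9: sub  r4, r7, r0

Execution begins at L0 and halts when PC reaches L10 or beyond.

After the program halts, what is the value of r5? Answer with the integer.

15

PC=0  ori   r5, r5, 14       | r0=0 r1=7 r2=13 r3=4 r4=5 r5=14 r6=7 r7=5
PC=1  add  r4, r5, r4        | r0=0 r1=7 r2=13 r3=4 r4=19 r5=14 r6=7 r7=5
PC=2  slti  r1, r1, 4        | r0=0 r1=0 r2=13 r3=4 r4=19 r5=14 r6=7 r7=5
PC=3  bne  r1, r6, L10       | r0=0 r1=0 r2=13 r3=4 r4=19 r5=14 r6=7 r7=5  [TAKEN]
PC=4  xori  r5, r7, 10       | r0=0 r1=0 r2=13 r3=4 r4=19 r5=15 r6=7 r7=5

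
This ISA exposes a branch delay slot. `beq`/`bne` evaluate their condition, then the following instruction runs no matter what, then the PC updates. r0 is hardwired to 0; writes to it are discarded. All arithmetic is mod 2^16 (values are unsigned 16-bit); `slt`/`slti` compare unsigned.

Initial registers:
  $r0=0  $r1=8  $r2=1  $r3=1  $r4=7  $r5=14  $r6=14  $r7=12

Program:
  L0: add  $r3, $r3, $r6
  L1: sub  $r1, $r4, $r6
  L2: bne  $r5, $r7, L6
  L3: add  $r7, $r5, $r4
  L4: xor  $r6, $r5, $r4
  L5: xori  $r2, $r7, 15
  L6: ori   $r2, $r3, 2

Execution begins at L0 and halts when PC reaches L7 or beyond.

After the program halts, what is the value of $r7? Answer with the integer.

[0] add  $r3, $r3, $r6  →  {$r0:0, $r1:8, $r2:1, $r3:15, $r4:7, $r5:14, $r6:14, $r7:12}
[1] sub  $r1, $r4, $r6  →  {$r0:0, $r1:65529, $r2:1, $r3:15, $r4:7, $r5:14, $r6:14, $r7:12}
[2] bne  $r5, $r7, L6  →  {$r0:0, $r1:65529, $r2:1, $r3:15, $r4:7, $r5:14, $r6:14, $r7:12}  ⟨branch taken⟩
[3] add  $r7, $r5, $r4  →  {$r0:0, $r1:65529, $r2:1, $r3:15, $r4:7, $r5:14, $r6:14, $r7:21}
[6] ori   $r2, $r3, 2  →  {$r0:0, $r1:65529, $r2:15, $r3:15, $r4:7, $r5:14, $r6:14, $r7:21}

21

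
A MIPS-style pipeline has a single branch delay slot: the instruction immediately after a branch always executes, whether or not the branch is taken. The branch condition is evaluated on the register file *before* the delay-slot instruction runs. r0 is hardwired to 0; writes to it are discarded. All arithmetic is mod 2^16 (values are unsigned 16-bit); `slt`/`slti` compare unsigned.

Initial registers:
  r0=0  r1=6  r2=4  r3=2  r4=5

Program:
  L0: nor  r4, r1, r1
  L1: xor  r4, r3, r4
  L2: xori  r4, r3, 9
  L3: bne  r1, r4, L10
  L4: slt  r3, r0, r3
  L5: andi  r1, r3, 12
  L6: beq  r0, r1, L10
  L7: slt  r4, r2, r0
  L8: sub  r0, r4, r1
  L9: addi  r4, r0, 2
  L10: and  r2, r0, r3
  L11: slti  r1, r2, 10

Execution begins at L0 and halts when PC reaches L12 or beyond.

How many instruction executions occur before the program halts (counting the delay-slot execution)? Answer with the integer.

7

  step pc=0: nor  r4, r1, r1  regs=(0,6,4,2,65529)
  step pc=1: xor  r4, r3, r4  regs=(0,6,4,2,65531)
  step pc=2: xori  r4, r3, 9  regs=(0,6,4,2,11)
  step pc=3: bne  r1, r4, L10  cond=T  regs=(0,6,4,2,11)
  step pc=4: slt  r3, r0, r3  regs=(0,6,4,1,11)
  step pc=10: and  r2, r0, r3  regs=(0,6,0,1,11)
  step pc=11: slti  r1, r2, 10  regs=(0,1,0,1,11)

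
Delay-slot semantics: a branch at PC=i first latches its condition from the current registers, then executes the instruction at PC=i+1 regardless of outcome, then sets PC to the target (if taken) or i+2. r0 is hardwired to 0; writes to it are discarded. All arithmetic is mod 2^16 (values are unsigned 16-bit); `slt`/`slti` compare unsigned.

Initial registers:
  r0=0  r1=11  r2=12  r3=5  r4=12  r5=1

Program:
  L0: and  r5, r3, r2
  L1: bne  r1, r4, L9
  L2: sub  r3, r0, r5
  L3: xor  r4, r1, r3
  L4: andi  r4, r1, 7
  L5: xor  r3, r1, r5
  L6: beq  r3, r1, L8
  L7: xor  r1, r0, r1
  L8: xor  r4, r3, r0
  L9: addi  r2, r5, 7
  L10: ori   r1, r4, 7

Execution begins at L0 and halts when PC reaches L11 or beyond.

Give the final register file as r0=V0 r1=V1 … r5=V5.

r0=0 r1=15 r2=11 r3=65532 r4=12 r5=4

PC=0  and  r5, r3, r2        | r0=0 r1=11 r2=12 r3=5 r4=12 r5=4
PC=1  bne  r1, r4, L9        | r0=0 r1=11 r2=12 r3=5 r4=12 r5=4  [TAKEN]
PC=2  sub  r3, r0, r5        | r0=0 r1=11 r2=12 r3=65532 r4=12 r5=4
PC=9  addi  r2, r5, 7        | r0=0 r1=11 r2=11 r3=65532 r4=12 r5=4
PC=10 ori   r1, r4, 7        | r0=0 r1=15 r2=11 r3=65532 r4=12 r5=4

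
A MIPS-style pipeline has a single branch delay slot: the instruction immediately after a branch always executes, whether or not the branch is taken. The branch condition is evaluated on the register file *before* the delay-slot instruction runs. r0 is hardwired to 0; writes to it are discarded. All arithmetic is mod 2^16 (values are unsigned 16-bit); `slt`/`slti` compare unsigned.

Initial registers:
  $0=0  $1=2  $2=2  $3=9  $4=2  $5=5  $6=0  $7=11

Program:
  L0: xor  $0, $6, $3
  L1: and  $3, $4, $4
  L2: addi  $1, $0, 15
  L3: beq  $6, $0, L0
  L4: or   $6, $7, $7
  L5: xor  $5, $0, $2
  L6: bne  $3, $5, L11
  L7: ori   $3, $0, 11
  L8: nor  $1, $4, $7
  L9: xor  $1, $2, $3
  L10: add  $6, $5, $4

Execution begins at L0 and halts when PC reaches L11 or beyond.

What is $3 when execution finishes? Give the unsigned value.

11

  step pc=0: xor  $0, $6, $3  regs=(0,2,2,9,2,5,0,11)
  step pc=1: and  $3, $4, $4  regs=(0,2,2,2,2,5,0,11)
  step pc=2: addi  $1, $0, 15  regs=(0,15,2,2,2,5,0,11)
  step pc=3: beq  $6, $0, L0  cond=T  regs=(0,15,2,2,2,5,0,11)
  step pc=4: or   $6, $7, $7  regs=(0,15,2,2,2,5,11,11)
  step pc=0: xor  $0, $6, $3  regs=(0,15,2,2,2,5,11,11)
  step pc=1: and  $3, $4, $4  regs=(0,15,2,2,2,5,11,11)
  step pc=2: addi  $1, $0, 15  regs=(0,15,2,2,2,5,11,11)
  step pc=3: beq  $6, $0, L0  cond=F  regs=(0,15,2,2,2,5,11,11)
  step pc=4: or   $6, $7, $7  regs=(0,15,2,2,2,5,11,11)
  step pc=5: xor  $5, $0, $2  regs=(0,15,2,2,2,2,11,11)
  step pc=6: bne  $3, $5, L11  cond=F  regs=(0,15,2,2,2,2,11,11)
  step pc=7: ori   $3, $0, 11  regs=(0,15,2,11,2,2,11,11)
  step pc=8: nor  $1, $4, $7  regs=(0,65524,2,11,2,2,11,11)
  step pc=9: xor  $1, $2, $3  regs=(0,9,2,11,2,2,11,11)
  step pc=10: add  $6, $5, $4  regs=(0,9,2,11,2,2,4,11)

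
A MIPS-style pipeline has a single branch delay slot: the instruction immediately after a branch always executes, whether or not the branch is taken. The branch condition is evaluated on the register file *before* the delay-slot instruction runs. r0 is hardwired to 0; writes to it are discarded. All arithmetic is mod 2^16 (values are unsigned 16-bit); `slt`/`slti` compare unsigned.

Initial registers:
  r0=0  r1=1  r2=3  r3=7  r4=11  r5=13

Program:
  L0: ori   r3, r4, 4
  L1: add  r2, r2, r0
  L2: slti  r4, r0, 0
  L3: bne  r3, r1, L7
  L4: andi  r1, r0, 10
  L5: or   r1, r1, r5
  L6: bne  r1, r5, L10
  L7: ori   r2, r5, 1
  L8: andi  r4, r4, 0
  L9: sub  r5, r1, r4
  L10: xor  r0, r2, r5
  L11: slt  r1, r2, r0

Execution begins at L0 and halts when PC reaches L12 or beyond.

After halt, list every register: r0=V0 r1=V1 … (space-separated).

  step pc=0: ori   r3, r4, 4  regs=(0,1,3,15,11,13)
  step pc=1: add  r2, r2, r0  regs=(0,1,3,15,11,13)
  step pc=2: slti  r4, r0, 0  regs=(0,1,3,15,0,13)
  step pc=3: bne  r3, r1, L7  cond=T  regs=(0,1,3,15,0,13)
  step pc=4: andi  r1, r0, 10  regs=(0,0,3,15,0,13)
  step pc=7: ori   r2, r5, 1  regs=(0,0,13,15,0,13)
  step pc=8: andi  r4, r4, 0  regs=(0,0,13,15,0,13)
  step pc=9: sub  r5, r1, r4  regs=(0,0,13,15,0,0)
  step pc=10: xor  r0, r2, r5  regs=(0,0,13,15,0,0)
  step pc=11: slt  r1, r2, r0  regs=(0,0,13,15,0,0)

r0=0 r1=0 r2=13 r3=15 r4=0 r5=0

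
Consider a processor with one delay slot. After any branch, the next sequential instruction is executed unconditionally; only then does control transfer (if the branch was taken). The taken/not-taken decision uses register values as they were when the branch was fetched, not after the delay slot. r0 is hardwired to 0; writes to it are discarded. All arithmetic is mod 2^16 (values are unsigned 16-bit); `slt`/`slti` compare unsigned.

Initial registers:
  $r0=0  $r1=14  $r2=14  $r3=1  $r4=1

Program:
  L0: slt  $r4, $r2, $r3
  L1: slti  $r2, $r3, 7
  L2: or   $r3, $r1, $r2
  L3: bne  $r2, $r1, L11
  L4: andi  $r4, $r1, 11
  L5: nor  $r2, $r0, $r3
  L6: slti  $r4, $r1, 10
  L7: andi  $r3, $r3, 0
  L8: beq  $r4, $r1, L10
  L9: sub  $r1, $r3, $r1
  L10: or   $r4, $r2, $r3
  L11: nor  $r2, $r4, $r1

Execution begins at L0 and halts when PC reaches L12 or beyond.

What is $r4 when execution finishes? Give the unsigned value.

10

#0 slt  $r4, $r2, $r3 ; 0/14/14/1/0
#1 slti  $r2, $r3, 7 ; 0/14/1/1/0
#2 or   $r3, $r1, $r2 ; 0/14/1/15/0
#3 bne  $r2, $r1, L11 ; 0/14/1/15/0 ; →target
#4 andi  $r4, $r1, 11 ; 0/14/1/15/10
#11 nor  $r2, $r4, $r1 ; 0/14/65521/15/10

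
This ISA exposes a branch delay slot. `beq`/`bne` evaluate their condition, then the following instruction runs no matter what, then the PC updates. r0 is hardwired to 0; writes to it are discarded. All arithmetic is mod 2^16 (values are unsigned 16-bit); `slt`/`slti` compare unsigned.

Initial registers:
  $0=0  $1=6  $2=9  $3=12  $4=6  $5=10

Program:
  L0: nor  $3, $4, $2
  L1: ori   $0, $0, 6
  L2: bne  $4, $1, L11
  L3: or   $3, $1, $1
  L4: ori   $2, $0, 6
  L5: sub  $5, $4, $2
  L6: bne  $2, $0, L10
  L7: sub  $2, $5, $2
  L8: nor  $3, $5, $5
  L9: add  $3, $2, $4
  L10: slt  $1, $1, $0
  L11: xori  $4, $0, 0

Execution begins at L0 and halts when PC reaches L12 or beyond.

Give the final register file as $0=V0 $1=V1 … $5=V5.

$0=0 $1=0 $2=65530 $3=6 $4=0 $5=0

PC=0  nor  $3, $4, $2        | $0=0 $1=6 $2=9 $3=65520 $4=6 $5=10
PC=1  ori   $0, $0, 6        | $0=0 $1=6 $2=9 $3=65520 $4=6 $5=10
PC=2  bne  $4, $1, L11       | $0=0 $1=6 $2=9 $3=65520 $4=6 $5=10  [not taken]
PC=3  or   $3, $1, $1        | $0=0 $1=6 $2=9 $3=6 $4=6 $5=10
PC=4  ori   $2, $0, 6        | $0=0 $1=6 $2=6 $3=6 $4=6 $5=10
PC=5  sub  $5, $4, $2        | $0=0 $1=6 $2=6 $3=6 $4=6 $5=0
PC=6  bne  $2, $0, L10       | $0=0 $1=6 $2=6 $3=6 $4=6 $5=0  [TAKEN]
PC=7  sub  $2, $5, $2        | $0=0 $1=6 $2=65530 $3=6 $4=6 $5=0
PC=10 slt  $1, $1, $0        | $0=0 $1=0 $2=65530 $3=6 $4=6 $5=0
PC=11 xori  $4, $0, 0        | $0=0 $1=0 $2=65530 $3=6 $4=0 $5=0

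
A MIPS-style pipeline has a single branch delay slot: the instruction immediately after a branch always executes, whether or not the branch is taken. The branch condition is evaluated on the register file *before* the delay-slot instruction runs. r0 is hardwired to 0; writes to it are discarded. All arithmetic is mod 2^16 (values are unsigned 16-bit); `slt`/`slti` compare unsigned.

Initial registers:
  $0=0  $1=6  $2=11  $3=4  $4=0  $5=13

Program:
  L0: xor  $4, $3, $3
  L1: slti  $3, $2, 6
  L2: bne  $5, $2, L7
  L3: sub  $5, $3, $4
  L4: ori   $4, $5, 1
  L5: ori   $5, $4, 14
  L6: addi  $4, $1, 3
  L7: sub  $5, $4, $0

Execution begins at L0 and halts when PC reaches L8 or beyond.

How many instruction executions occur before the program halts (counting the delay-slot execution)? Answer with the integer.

PC=0  xor  $4, $3, $3        | $0=0 $1=6 $2=11 $3=4 $4=0 $5=13
PC=1  slti  $3, $2, 6        | $0=0 $1=6 $2=11 $3=0 $4=0 $5=13
PC=2  bne  $5, $2, L7        | $0=0 $1=6 $2=11 $3=0 $4=0 $5=13  [TAKEN]
PC=3  sub  $5, $3, $4        | $0=0 $1=6 $2=11 $3=0 $4=0 $5=0
PC=7  sub  $5, $4, $0        | $0=0 $1=6 $2=11 $3=0 $4=0 $5=0

5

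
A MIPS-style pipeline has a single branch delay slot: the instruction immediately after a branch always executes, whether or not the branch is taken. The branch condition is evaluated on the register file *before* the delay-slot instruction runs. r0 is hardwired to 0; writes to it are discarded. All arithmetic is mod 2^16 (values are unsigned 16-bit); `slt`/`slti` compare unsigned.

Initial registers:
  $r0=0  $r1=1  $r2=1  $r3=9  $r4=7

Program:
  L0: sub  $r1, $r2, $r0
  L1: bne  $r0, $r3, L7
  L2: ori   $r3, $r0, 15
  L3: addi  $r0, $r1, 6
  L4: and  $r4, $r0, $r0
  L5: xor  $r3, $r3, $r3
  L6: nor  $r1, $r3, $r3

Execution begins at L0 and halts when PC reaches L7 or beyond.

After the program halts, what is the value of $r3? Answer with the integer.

15

PC=0  sub  $r1, $r2, $r0     | $r0=0 $r1=1 $r2=1 $r3=9 $r4=7
PC=1  bne  $r0, $r3, L7      | $r0=0 $r1=1 $r2=1 $r3=9 $r4=7  [TAKEN]
PC=2  ori   $r3, $r0, 15     | $r0=0 $r1=1 $r2=1 $r3=15 $r4=7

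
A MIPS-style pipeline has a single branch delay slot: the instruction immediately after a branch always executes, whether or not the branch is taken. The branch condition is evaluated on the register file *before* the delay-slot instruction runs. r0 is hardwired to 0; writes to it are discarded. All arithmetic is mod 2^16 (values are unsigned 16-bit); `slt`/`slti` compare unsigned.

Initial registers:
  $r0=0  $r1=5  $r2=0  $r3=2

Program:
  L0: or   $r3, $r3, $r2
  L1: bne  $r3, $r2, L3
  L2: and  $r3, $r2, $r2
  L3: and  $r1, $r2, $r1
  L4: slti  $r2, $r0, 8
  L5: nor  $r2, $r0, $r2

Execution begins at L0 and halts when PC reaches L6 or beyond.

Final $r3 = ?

#0 or   $r3, $r3, $r2 ; 0/5/0/2
#1 bne  $r3, $r2, L3 ; 0/5/0/2 ; →target
#2 and  $r3, $r2, $r2 ; 0/5/0/0
#3 and  $r1, $r2, $r1 ; 0/0/0/0
#4 slti  $r2, $r0, 8 ; 0/0/1/0
#5 nor  $r2, $r0, $r2 ; 0/0/65534/0

0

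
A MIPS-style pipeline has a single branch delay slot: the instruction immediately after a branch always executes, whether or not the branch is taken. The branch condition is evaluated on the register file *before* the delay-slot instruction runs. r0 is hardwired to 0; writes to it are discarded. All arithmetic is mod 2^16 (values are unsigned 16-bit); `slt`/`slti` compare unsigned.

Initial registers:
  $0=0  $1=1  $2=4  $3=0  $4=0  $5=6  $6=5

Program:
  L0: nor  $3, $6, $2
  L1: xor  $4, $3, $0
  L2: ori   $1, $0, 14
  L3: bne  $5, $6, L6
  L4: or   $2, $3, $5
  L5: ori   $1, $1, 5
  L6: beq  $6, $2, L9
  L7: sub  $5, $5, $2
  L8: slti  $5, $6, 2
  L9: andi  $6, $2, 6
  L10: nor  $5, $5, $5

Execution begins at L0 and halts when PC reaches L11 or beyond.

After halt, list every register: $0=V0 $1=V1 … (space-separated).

#0 nor  $3, $6, $2 ; 0/1/4/65530/0/6/5
#1 xor  $4, $3, $0 ; 0/1/4/65530/65530/6/5
#2 ori   $1, $0, 14 ; 0/14/4/65530/65530/6/5
#3 bne  $5, $6, L6 ; 0/14/4/65530/65530/6/5 ; →target
#4 or   $2, $3, $5 ; 0/14/65534/65530/65530/6/5
#6 beq  $6, $2, L9 ; 0/14/65534/65530/65530/6/5 ; →fallthru
#7 sub  $5, $5, $2 ; 0/14/65534/65530/65530/8/5
#8 slti  $5, $6, 2 ; 0/14/65534/65530/65530/0/5
#9 andi  $6, $2, 6 ; 0/14/65534/65530/65530/0/6
#10 nor  $5, $5, $5 ; 0/14/65534/65530/65530/65535/6

$0=0 $1=14 $2=65534 $3=65530 $4=65530 $5=65535 $6=6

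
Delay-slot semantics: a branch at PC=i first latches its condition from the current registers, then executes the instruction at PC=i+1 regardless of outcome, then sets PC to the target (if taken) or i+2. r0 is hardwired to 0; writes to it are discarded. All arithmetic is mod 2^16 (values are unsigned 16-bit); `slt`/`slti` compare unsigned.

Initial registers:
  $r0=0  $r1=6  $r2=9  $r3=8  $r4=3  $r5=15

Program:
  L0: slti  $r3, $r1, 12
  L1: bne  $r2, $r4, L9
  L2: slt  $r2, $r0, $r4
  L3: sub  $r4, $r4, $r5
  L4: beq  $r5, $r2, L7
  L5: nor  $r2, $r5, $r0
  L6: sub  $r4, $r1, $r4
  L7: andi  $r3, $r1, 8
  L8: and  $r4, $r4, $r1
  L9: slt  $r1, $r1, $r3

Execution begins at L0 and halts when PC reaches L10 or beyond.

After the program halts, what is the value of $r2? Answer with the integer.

  step pc=0: slti  $r3, $r1, 12  regs=(0,6,9,1,3,15)
  step pc=1: bne  $r2, $r4, L9  cond=T  regs=(0,6,9,1,3,15)
  step pc=2: slt  $r2, $r0, $r4  regs=(0,6,1,1,3,15)
  step pc=9: slt  $r1, $r1, $r3  regs=(0,0,1,1,3,15)

1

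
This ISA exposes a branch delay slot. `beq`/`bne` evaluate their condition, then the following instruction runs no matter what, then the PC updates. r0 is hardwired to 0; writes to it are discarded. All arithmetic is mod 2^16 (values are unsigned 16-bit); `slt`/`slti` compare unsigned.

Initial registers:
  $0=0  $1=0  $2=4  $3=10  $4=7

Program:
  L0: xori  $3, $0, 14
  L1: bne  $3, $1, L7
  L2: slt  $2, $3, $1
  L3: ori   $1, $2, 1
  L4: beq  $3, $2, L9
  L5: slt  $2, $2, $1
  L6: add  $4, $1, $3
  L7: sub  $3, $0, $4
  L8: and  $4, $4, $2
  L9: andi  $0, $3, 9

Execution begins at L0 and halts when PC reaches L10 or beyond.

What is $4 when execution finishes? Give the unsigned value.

#0 xori  $3, $0, 14 ; 0/0/4/14/7
#1 bne  $3, $1, L7 ; 0/0/4/14/7 ; →target
#2 slt  $2, $3, $1 ; 0/0/0/14/7
#7 sub  $3, $0, $4 ; 0/0/0/65529/7
#8 and  $4, $4, $2 ; 0/0/0/65529/0
#9 andi  $0, $3, 9 ; 0/0/0/65529/0

0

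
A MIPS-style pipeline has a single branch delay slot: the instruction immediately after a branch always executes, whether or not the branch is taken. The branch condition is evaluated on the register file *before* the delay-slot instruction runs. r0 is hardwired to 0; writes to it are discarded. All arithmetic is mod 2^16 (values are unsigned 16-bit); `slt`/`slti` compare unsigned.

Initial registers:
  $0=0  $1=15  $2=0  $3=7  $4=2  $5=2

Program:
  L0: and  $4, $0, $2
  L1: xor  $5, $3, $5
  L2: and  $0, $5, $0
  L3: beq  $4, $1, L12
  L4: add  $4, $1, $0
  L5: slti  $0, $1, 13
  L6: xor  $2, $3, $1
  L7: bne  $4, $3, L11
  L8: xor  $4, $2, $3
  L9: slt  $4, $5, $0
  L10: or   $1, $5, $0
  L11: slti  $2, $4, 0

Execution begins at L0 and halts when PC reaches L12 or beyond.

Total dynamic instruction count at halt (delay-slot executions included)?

PC=0  and  $4, $0, $2        | $0=0 $1=15 $2=0 $3=7 $4=0 $5=2
PC=1  xor  $5, $3, $5        | $0=0 $1=15 $2=0 $3=7 $4=0 $5=5
PC=2  and  $0, $5, $0        | $0=0 $1=15 $2=0 $3=7 $4=0 $5=5
PC=3  beq  $4, $1, L12       | $0=0 $1=15 $2=0 $3=7 $4=0 $5=5  [not taken]
PC=4  add  $4, $1, $0        | $0=0 $1=15 $2=0 $3=7 $4=15 $5=5
PC=5  slti  $0, $1, 13       | $0=0 $1=15 $2=0 $3=7 $4=15 $5=5
PC=6  xor  $2, $3, $1        | $0=0 $1=15 $2=8 $3=7 $4=15 $5=5
PC=7  bne  $4, $3, L11       | $0=0 $1=15 $2=8 $3=7 $4=15 $5=5  [TAKEN]
PC=8  xor  $4, $2, $3        | $0=0 $1=15 $2=8 $3=7 $4=15 $5=5
PC=11 slti  $2, $4, 0        | $0=0 $1=15 $2=0 $3=7 $4=15 $5=5

10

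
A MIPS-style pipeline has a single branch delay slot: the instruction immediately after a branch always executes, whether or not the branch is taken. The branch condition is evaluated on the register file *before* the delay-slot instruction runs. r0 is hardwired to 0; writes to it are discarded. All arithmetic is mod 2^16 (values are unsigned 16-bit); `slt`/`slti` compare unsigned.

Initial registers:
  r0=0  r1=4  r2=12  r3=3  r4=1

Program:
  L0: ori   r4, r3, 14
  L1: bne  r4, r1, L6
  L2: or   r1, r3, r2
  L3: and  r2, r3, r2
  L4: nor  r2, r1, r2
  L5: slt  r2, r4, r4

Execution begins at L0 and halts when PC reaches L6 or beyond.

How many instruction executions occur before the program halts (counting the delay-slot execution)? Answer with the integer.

  step pc=0: ori   r4, r3, 14  regs=(0,4,12,3,15)
  step pc=1: bne  r4, r1, L6  cond=T  regs=(0,4,12,3,15)
  step pc=2: or   r1, r3, r2  regs=(0,15,12,3,15)

3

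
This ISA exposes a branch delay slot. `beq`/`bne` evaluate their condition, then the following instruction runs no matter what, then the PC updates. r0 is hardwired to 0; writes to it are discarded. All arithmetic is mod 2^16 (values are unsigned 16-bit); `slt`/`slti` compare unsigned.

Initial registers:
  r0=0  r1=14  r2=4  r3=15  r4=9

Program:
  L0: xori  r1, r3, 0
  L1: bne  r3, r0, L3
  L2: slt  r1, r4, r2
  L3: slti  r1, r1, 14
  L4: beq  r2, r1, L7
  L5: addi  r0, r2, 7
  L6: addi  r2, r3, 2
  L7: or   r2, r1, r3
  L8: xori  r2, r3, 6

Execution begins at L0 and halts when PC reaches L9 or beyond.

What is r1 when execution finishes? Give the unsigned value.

#0 xori  r1, r3, 0 ; 0/15/4/15/9
#1 bne  r3, r0, L3 ; 0/15/4/15/9 ; →target
#2 slt  r1, r4, r2 ; 0/0/4/15/9
#3 slti  r1, r1, 14 ; 0/1/4/15/9
#4 beq  r2, r1, L7 ; 0/1/4/15/9 ; →fallthru
#5 addi  r0, r2, 7 ; 0/1/4/15/9
#6 addi  r2, r3, 2 ; 0/1/17/15/9
#7 or   r2, r1, r3 ; 0/1/15/15/9
#8 xori  r2, r3, 6 ; 0/1/9/15/9

1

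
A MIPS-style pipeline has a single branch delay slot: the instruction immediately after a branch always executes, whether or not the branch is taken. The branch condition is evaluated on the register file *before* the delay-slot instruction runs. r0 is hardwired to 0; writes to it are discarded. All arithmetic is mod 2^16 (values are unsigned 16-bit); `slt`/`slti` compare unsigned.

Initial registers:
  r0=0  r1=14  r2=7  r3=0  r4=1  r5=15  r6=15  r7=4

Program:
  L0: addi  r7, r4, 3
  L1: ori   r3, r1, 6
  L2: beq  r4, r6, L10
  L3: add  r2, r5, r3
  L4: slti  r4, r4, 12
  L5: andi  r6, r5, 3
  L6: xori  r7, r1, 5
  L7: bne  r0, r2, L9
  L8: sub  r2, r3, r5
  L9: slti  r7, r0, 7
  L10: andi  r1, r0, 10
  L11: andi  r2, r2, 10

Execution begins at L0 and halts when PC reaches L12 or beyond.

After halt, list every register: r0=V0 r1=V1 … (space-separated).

[0] addi  r7, r4, 3  →  {r0:0, r1:14, r2:7, r3:0, r4:1, r5:15, r6:15, r7:4}
[1] ori   r3, r1, 6  →  {r0:0, r1:14, r2:7, r3:14, r4:1, r5:15, r6:15, r7:4}
[2] beq  r4, r6, L10  →  {r0:0, r1:14, r2:7, r3:14, r4:1, r5:15, r6:15, r7:4}  ⟨branch fallthrough⟩
[3] add  r2, r5, r3  →  {r0:0, r1:14, r2:29, r3:14, r4:1, r5:15, r6:15, r7:4}
[4] slti  r4, r4, 12  →  {r0:0, r1:14, r2:29, r3:14, r4:1, r5:15, r6:15, r7:4}
[5] andi  r6, r5, 3  →  {r0:0, r1:14, r2:29, r3:14, r4:1, r5:15, r6:3, r7:4}
[6] xori  r7, r1, 5  →  {r0:0, r1:14, r2:29, r3:14, r4:1, r5:15, r6:3, r7:11}
[7] bne  r0, r2, L9  →  {r0:0, r1:14, r2:29, r3:14, r4:1, r5:15, r6:3, r7:11}  ⟨branch taken⟩
[8] sub  r2, r3, r5  →  {r0:0, r1:14, r2:65535, r3:14, r4:1, r5:15, r6:3, r7:11}
[9] slti  r7, r0, 7  →  {r0:0, r1:14, r2:65535, r3:14, r4:1, r5:15, r6:3, r7:1}
[10] andi  r1, r0, 10  →  {r0:0, r1:0, r2:65535, r3:14, r4:1, r5:15, r6:3, r7:1}
[11] andi  r2, r2, 10  →  {r0:0, r1:0, r2:10, r3:14, r4:1, r5:15, r6:3, r7:1}

r0=0 r1=0 r2=10 r3=14 r4=1 r5=15 r6=3 r7=1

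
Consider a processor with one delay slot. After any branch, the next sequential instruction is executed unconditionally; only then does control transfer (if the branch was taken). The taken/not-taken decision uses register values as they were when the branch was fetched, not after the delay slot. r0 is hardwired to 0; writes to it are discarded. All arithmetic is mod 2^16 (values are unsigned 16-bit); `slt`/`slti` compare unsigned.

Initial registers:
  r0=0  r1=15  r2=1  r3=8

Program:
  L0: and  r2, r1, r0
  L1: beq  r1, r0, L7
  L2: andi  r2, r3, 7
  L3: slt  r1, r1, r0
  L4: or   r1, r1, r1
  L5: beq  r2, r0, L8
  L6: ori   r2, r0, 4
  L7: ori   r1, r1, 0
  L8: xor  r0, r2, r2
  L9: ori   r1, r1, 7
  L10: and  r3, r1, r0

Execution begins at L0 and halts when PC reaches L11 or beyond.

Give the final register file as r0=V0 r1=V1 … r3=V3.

r0=0 r1=7 r2=4 r3=0

PC=0  and  r2, r1, r0        | r0=0 r1=15 r2=0 r3=8
PC=1  beq  r1, r0, L7        | r0=0 r1=15 r2=0 r3=8  [not taken]
PC=2  andi  r2, r3, 7        | r0=0 r1=15 r2=0 r3=8
PC=3  slt  r1, r1, r0        | r0=0 r1=0 r2=0 r3=8
PC=4  or   r1, r1, r1        | r0=0 r1=0 r2=0 r3=8
PC=5  beq  r2, r0, L8        | r0=0 r1=0 r2=0 r3=8  [TAKEN]
PC=6  ori   r2, r0, 4        | r0=0 r1=0 r2=4 r3=8
PC=8  xor  r0, r2, r2        | r0=0 r1=0 r2=4 r3=8
PC=9  ori   r1, r1, 7        | r0=0 r1=7 r2=4 r3=8
PC=10 and  r3, r1, r0        | r0=0 r1=7 r2=4 r3=0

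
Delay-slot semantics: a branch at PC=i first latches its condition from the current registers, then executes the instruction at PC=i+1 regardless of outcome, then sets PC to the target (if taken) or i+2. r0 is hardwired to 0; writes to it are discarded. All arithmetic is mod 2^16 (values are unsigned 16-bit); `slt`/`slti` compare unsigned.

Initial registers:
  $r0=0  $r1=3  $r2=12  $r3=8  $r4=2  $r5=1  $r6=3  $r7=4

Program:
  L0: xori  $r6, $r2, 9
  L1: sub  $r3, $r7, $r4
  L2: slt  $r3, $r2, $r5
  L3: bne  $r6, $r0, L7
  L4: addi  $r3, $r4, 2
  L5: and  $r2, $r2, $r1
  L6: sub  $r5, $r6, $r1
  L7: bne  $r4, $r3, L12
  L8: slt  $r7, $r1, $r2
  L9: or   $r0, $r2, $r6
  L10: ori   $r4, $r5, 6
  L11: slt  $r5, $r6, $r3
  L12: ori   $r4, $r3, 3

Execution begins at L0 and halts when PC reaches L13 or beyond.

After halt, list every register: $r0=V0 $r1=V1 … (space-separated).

[0] xori  $r6, $r2, 9  →  {$r0:0, $r1:3, $r2:12, $r3:8, $r4:2, $r5:1, $r6:5, $r7:4}
[1] sub  $r3, $r7, $r4  →  {$r0:0, $r1:3, $r2:12, $r3:2, $r4:2, $r5:1, $r6:5, $r7:4}
[2] slt  $r3, $r2, $r5  →  {$r0:0, $r1:3, $r2:12, $r3:0, $r4:2, $r5:1, $r6:5, $r7:4}
[3] bne  $r6, $r0, L7  →  {$r0:0, $r1:3, $r2:12, $r3:0, $r4:2, $r5:1, $r6:5, $r7:4}  ⟨branch taken⟩
[4] addi  $r3, $r4, 2  →  {$r0:0, $r1:3, $r2:12, $r3:4, $r4:2, $r5:1, $r6:5, $r7:4}
[7] bne  $r4, $r3, L12  →  {$r0:0, $r1:3, $r2:12, $r3:4, $r4:2, $r5:1, $r6:5, $r7:4}  ⟨branch taken⟩
[8] slt  $r7, $r1, $r2  →  {$r0:0, $r1:3, $r2:12, $r3:4, $r4:2, $r5:1, $r6:5, $r7:1}
[12] ori   $r4, $r3, 3  →  {$r0:0, $r1:3, $r2:12, $r3:4, $r4:7, $r5:1, $r6:5, $r7:1}

$r0=0 $r1=3 $r2=12 $r3=4 $r4=7 $r5=1 $r6=5 $r7=1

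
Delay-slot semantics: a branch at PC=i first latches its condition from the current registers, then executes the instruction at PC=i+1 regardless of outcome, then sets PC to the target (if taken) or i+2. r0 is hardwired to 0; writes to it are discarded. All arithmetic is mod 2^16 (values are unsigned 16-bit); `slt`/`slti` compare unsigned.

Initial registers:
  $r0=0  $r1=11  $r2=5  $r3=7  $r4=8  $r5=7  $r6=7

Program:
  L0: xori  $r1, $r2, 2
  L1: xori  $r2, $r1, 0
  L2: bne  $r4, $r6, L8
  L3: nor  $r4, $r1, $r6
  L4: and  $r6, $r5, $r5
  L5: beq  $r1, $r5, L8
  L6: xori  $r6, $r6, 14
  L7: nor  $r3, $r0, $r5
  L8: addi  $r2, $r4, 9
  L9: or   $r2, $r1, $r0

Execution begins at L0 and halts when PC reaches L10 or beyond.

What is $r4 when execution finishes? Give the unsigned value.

PC=0  xori  $r1, $r2, 2      | $r0=0 $r1=7 $r2=5 $r3=7 $r4=8 $r5=7 $r6=7
PC=1  xori  $r2, $r1, 0      | $r0=0 $r1=7 $r2=7 $r3=7 $r4=8 $r5=7 $r6=7
PC=2  bne  $r4, $r6, L8      | $r0=0 $r1=7 $r2=7 $r3=7 $r4=8 $r5=7 $r6=7  [TAKEN]
PC=3  nor  $r4, $r1, $r6     | $r0=0 $r1=7 $r2=7 $r3=7 $r4=65528 $r5=7 $r6=7
PC=8  addi  $r2, $r4, 9      | $r0=0 $r1=7 $r2=1 $r3=7 $r4=65528 $r5=7 $r6=7
PC=9  or   $r2, $r1, $r0     | $r0=0 $r1=7 $r2=7 $r3=7 $r4=65528 $r5=7 $r6=7

65528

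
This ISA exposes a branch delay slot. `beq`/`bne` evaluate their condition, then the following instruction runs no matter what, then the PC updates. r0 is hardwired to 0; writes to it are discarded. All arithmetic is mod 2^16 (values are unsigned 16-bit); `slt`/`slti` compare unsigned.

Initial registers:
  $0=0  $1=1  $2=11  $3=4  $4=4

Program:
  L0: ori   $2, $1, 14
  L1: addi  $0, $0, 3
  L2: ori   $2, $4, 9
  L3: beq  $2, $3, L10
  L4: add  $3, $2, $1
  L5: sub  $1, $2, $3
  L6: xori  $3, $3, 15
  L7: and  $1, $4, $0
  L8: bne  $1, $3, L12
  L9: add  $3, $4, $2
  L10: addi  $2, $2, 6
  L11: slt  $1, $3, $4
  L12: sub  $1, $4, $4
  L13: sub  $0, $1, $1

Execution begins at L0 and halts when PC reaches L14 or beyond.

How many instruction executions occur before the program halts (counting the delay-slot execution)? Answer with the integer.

12

#0 ori   $2, $1, 14 ; 0/1/15/4/4
#1 addi  $0, $0, 3 ; 0/1/15/4/4
#2 ori   $2, $4, 9 ; 0/1/13/4/4
#3 beq  $2, $3, L10 ; 0/1/13/4/4 ; →fallthru
#4 add  $3, $2, $1 ; 0/1/13/14/4
#5 sub  $1, $2, $3 ; 0/65535/13/14/4
#6 xori  $3, $3, 15 ; 0/65535/13/1/4
#7 and  $1, $4, $0 ; 0/0/13/1/4
#8 bne  $1, $3, L12 ; 0/0/13/1/4 ; →target
#9 add  $3, $4, $2 ; 0/0/13/17/4
#12 sub  $1, $4, $4 ; 0/0/13/17/4
#13 sub  $0, $1, $1 ; 0/0/13/17/4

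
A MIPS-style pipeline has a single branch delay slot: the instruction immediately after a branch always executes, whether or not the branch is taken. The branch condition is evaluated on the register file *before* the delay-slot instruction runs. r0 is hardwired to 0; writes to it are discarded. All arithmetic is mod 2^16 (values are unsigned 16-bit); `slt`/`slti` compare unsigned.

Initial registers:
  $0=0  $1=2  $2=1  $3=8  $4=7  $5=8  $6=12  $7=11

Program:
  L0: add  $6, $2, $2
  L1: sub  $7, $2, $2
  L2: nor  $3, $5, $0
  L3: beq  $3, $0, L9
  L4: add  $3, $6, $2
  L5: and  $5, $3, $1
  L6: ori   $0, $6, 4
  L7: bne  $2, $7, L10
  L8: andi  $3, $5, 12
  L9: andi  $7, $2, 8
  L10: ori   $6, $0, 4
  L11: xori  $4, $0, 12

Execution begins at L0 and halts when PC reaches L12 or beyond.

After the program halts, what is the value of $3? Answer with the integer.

0

#0 add  $6, $2, $2 ; 0/2/1/8/7/8/2/11
#1 sub  $7, $2, $2 ; 0/2/1/8/7/8/2/0
#2 nor  $3, $5, $0 ; 0/2/1/65527/7/8/2/0
#3 beq  $3, $0, L9 ; 0/2/1/65527/7/8/2/0 ; →fallthru
#4 add  $3, $6, $2 ; 0/2/1/3/7/8/2/0
#5 and  $5, $3, $1 ; 0/2/1/3/7/2/2/0
#6 ori   $0, $6, 4 ; 0/2/1/3/7/2/2/0
#7 bne  $2, $7, L10 ; 0/2/1/3/7/2/2/0 ; →target
#8 andi  $3, $5, 12 ; 0/2/1/0/7/2/2/0
#10 ori   $6, $0, 4 ; 0/2/1/0/7/2/4/0
#11 xori  $4, $0, 12 ; 0/2/1/0/12/2/4/0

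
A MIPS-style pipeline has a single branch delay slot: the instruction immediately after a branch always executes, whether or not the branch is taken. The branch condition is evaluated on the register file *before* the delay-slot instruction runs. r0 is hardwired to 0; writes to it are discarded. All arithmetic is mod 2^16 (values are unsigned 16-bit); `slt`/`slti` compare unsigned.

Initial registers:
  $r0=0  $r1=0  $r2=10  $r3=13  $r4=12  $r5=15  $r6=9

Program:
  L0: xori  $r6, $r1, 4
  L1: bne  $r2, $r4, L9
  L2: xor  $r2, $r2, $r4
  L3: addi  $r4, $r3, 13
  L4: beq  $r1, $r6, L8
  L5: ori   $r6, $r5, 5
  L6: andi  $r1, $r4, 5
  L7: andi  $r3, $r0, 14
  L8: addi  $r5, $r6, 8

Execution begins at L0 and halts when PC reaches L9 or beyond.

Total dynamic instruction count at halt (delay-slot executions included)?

3

  step pc=0: xori  $r6, $r1, 4  regs=(0,0,10,13,12,15,4)
  step pc=1: bne  $r2, $r4, L9  cond=T  regs=(0,0,10,13,12,15,4)
  step pc=2: xor  $r2, $r2, $r4  regs=(0,0,6,13,12,15,4)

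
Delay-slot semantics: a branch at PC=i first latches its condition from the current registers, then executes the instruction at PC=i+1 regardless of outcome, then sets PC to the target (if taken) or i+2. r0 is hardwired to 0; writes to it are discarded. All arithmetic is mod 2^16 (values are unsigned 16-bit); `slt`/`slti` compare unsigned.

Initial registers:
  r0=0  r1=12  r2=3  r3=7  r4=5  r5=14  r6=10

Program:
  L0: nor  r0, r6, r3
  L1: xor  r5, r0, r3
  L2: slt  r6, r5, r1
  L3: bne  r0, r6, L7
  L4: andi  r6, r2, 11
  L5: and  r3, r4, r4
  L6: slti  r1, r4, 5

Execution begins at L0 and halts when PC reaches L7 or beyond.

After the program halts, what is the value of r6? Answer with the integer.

PC=0  nor  r0, r6, r3        | r0=0 r1=12 r2=3 r3=7 r4=5 r5=14 r6=10
PC=1  xor  r5, r0, r3        | r0=0 r1=12 r2=3 r3=7 r4=5 r5=7 r6=10
PC=2  slt  r6, r5, r1        | r0=0 r1=12 r2=3 r3=7 r4=5 r5=7 r6=1
PC=3  bne  r0, r6, L7        | r0=0 r1=12 r2=3 r3=7 r4=5 r5=7 r6=1  [TAKEN]
PC=4  andi  r6, r2, 11       | r0=0 r1=12 r2=3 r3=7 r4=5 r5=7 r6=3

3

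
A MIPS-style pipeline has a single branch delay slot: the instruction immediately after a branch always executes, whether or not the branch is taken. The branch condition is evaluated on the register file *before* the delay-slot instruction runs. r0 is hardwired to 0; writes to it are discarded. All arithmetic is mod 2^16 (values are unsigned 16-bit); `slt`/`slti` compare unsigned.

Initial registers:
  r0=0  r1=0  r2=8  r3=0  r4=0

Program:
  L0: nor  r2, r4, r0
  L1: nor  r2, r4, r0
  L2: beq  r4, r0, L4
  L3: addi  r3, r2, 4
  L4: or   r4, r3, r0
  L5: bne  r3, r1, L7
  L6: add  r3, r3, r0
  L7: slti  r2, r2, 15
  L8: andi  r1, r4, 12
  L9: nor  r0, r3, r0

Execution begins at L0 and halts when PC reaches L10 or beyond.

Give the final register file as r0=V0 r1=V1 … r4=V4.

r0=0 r1=0 r2=0 r3=3 r4=3

#0 nor  r2, r4, r0 ; 0/0/65535/0/0
#1 nor  r2, r4, r0 ; 0/0/65535/0/0
#2 beq  r4, r0, L4 ; 0/0/65535/0/0 ; →target
#3 addi  r3, r2, 4 ; 0/0/65535/3/0
#4 or   r4, r3, r0 ; 0/0/65535/3/3
#5 bne  r3, r1, L7 ; 0/0/65535/3/3 ; →target
#6 add  r3, r3, r0 ; 0/0/65535/3/3
#7 slti  r2, r2, 15 ; 0/0/0/3/3
#8 andi  r1, r4, 12 ; 0/0/0/3/3
#9 nor  r0, r3, r0 ; 0/0/0/3/3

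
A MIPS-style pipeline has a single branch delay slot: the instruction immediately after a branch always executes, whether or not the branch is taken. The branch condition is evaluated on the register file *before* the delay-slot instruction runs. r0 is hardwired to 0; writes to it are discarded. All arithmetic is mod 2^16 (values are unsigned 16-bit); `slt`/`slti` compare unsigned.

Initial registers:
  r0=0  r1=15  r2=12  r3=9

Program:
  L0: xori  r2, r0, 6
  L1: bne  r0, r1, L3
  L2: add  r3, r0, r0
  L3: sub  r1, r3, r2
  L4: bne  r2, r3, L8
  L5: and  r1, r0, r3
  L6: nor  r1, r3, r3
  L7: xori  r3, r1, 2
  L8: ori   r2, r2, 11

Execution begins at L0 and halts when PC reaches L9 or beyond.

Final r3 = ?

[0] xori  r2, r0, 6  →  {r0:0, r1:15, r2:6, r3:9}
[1] bne  r0, r1, L3  →  {r0:0, r1:15, r2:6, r3:9}  ⟨branch taken⟩
[2] add  r3, r0, r0  →  {r0:0, r1:15, r2:6, r3:0}
[3] sub  r1, r3, r2  →  {r0:0, r1:65530, r2:6, r3:0}
[4] bne  r2, r3, L8  →  {r0:0, r1:65530, r2:6, r3:0}  ⟨branch taken⟩
[5] and  r1, r0, r3  →  {r0:0, r1:0, r2:6, r3:0}
[8] ori   r2, r2, 11  →  {r0:0, r1:0, r2:15, r3:0}

0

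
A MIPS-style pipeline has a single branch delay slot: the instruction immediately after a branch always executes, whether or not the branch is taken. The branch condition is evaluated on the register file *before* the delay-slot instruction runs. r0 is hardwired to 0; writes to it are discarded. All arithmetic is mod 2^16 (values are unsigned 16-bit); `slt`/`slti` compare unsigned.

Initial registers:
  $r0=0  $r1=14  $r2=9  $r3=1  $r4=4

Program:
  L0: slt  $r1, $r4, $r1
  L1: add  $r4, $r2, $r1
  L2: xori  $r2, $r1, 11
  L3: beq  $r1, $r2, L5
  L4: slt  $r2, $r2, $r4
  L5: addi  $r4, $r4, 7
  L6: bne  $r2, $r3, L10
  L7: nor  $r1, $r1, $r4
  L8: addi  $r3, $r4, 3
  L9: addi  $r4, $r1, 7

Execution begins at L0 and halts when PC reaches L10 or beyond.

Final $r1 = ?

#0 slt  $r1, $r4, $r1 ; 0/1/9/1/4
#1 add  $r4, $r2, $r1 ; 0/1/9/1/10
#2 xori  $r2, $r1, 11 ; 0/1/10/1/10
#3 beq  $r1, $r2, L5 ; 0/1/10/1/10 ; →fallthru
#4 slt  $r2, $r2, $r4 ; 0/1/0/1/10
#5 addi  $r4, $r4, 7 ; 0/1/0/1/17
#6 bne  $r2, $r3, L10 ; 0/1/0/1/17 ; →target
#7 nor  $r1, $r1, $r4 ; 0/65518/0/1/17

65518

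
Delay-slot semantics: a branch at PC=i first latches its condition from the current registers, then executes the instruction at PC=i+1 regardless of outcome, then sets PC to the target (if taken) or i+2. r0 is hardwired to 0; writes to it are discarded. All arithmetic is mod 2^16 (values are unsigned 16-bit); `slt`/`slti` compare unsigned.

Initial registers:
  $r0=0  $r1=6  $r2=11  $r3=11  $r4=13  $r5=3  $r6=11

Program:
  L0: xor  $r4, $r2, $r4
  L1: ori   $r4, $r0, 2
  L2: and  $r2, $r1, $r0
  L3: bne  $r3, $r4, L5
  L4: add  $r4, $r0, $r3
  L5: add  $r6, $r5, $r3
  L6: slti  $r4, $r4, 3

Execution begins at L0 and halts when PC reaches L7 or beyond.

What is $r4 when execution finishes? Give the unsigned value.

0

  step pc=0: xor  $r4, $r2, $r4  regs=(0,6,11,11,6,3,11)
  step pc=1: ori   $r4, $r0, 2  regs=(0,6,11,11,2,3,11)
  step pc=2: and  $r2, $r1, $r0  regs=(0,6,0,11,2,3,11)
  step pc=3: bne  $r3, $r4, L5  cond=T  regs=(0,6,0,11,2,3,11)
  step pc=4: add  $r4, $r0, $r3  regs=(0,6,0,11,11,3,11)
  step pc=5: add  $r6, $r5, $r3  regs=(0,6,0,11,11,3,14)
  step pc=6: slti  $r4, $r4, 3  regs=(0,6,0,11,0,3,14)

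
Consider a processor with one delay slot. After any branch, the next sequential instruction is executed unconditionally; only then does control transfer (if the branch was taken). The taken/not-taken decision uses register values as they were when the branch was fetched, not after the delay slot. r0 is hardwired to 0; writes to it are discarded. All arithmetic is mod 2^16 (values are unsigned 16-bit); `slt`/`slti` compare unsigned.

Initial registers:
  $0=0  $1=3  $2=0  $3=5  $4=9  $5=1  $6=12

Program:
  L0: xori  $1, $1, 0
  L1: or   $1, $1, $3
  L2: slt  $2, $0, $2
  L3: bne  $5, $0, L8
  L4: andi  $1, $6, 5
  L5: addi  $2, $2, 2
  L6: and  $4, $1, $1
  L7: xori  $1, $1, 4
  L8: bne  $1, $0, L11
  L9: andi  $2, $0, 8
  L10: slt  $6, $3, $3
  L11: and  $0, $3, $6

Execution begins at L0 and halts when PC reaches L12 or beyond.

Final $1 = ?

4

#0 xori  $1, $1, 0 ; 0/3/0/5/9/1/12
#1 or   $1, $1, $3 ; 0/7/0/5/9/1/12
#2 slt  $2, $0, $2 ; 0/7/0/5/9/1/12
#3 bne  $5, $0, L8 ; 0/7/0/5/9/1/12 ; →target
#4 andi  $1, $6, 5 ; 0/4/0/5/9/1/12
#8 bne  $1, $0, L11 ; 0/4/0/5/9/1/12 ; →target
#9 andi  $2, $0, 8 ; 0/4/0/5/9/1/12
#11 and  $0, $3, $6 ; 0/4/0/5/9/1/12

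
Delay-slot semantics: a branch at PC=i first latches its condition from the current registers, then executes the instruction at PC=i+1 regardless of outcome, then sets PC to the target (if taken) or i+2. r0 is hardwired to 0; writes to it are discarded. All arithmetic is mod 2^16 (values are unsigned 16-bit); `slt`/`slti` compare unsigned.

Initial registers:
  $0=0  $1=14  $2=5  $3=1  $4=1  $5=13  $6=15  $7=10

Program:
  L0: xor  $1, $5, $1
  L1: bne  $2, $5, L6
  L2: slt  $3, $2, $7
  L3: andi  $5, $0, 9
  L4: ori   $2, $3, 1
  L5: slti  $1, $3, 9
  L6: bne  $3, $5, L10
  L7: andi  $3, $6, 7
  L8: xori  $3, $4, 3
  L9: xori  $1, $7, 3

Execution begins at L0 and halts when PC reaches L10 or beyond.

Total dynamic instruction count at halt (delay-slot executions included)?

PC=0  xor  $1, $5, $1        | $0=0 $1=3 $2=5 $3=1 $4=1 $5=13 $6=15 $7=10
PC=1  bne  $2, $5, L6        | $0=0 $1=3 $2=5 $3=1 $4=1 $5=13 $6=15 $7=10  [TAKEN]
PC=2  slt  $3, $2, $7        | $0=0 $1=3 $2=5 $3=1 $4=1 $5=13 $6=15 $7=10
PC=6  bne  $3, $5, L10       | $0=0 $1=3 $2=5 $3=1 $4=1 $5=13 $6=15 $7=10  [TAKEN]
PC=7  andi  $3, $6, 7        | $0=0 $1=3 $2=5 $3=7 $4=1 $5=13 $6=15 $7=10

5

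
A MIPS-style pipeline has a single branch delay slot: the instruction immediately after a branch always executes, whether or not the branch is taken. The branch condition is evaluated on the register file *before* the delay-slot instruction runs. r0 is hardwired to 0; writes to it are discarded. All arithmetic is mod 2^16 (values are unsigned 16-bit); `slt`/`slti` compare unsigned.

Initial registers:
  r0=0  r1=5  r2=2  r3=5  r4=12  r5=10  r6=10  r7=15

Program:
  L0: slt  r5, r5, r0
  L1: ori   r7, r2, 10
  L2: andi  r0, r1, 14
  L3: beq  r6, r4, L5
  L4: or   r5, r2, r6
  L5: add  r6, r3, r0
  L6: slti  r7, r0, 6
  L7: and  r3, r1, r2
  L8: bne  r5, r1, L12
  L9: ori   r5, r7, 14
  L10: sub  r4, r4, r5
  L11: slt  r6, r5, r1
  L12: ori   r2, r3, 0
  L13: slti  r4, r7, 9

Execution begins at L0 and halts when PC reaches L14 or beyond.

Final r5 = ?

[0] slt  r5, r5, r0  →  {r0:0, r1:5, r2:2, r3:5, r4:12, r5:0, r6:10, r7:15}
[1] ori   r7, r2, 10  →  {r0:0, r1:5, r2:2, r3:5, r4:12, r5:0, r6:10, r7:10}
[2] andi  r0, r1, 14  →  {r0:0, r1:5, r2:2, r3:5, r4:12, r5:0, r6:10, r7:10}
[3] beq  r6, r4, L5  →  {r0:0, r1:5, r2:2, r3:5, r4:12, r5:0, r6:10, r7:10}  ⟨branch fallthrough⟩
[4] or   r5, r2, r6  →  {r0:0, r1:5, r2:2, r3:5, r4:12, r5:10, r6:10, r7:10}
[5] add  r6, r3, r0  →  {r0:0, r1:5, r2:2, r3:5, r4:12, r5:10, r6:5, r7:10}
[6] slti  r7, r0, 6  →  {r0:0, r1:5, r2:2, r3:5, r4:12, r5:10, r6:5, r7:1}
[7] and  r3, r1, r2  →  {r0:0, r1:5, r2:2, r3:0, r4:12, r5:10, r6:5, r7:1}
[8] bne  r5, r1, L12  →  {r0:0, r1:5, r2:2, r3:0, r4:12, r5:10, r6:5, r7:1}  ⟨branch taken⟩
[9] ori   r5, r7, 14  →  {r0:0, r1:5, r2:2, r3:0, r4:12, r5:15, r6:5, r7:1}
[12] ori   r2, r3, 0  →  {r0:0, r1:5, r2:0, r3:0, r4:12, r5:15, r6:5, r7:1}
[13] slti  r4, r7, 9  →  {r0:0, r1:5, r2:0, r3:0, r4:1, r5:15, r6:5, r7:1}

15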